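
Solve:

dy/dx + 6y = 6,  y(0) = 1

General solution: y = 1 + Ce^(-6x)
Applying y(0) = 1: C = 1 - 1 = 0
Particular solution: y = 1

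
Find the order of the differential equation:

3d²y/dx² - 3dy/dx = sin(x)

The order is 2 (highest derivative is of order 2).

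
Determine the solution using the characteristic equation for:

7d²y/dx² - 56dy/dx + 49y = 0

Characteristic equation: 7r² - 56r + 49 = 0
Divide by 7: r² - 8r + 7 = 0
Roots: r = 7, 1 (distinct real)
General solution: y = C₁e^(7x) + C₂e^x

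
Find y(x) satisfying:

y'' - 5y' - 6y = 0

Characteristic equation: r² - 5r - 6 = 0
Roots: r = 6, -1 (distinct real)
General solution: y = C₁e^(6x) + C₂e^(-x)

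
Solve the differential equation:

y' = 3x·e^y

Separating variables and integrating:
-e^(-y) = 3x²/2 + C

General solution: y = -ln(C - 3x²/2)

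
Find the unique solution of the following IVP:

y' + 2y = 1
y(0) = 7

General solution: y = 1/2 + Ce^(-2x)
Applying y(0) = 7: C = 7 - 1/2 = 13/2
Particular solution: y = 1/2 + (13/2)e^(-2x)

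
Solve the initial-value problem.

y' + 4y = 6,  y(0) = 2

General solution: y = 3/2 + Ce^(-4x)
Applying y(0) = 2: C = 2 - 3/2 = 1/2
Particular solution: y = 3/2 + (1/2)e^(-4x)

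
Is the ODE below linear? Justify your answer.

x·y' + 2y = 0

Yes. Linear (y and its derivatives appear to the first power only, no products of y terms)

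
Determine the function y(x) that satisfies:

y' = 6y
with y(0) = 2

General solution: y = Ce^(6x)
Applying IC y(0) = 2:
Particular solution: y = 2e^(6x)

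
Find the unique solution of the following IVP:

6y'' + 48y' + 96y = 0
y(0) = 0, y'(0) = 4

General solution: y = (C₁ + C₂x)e^(-4x)
Repeated root r = -4
Applying ICs: C₁ = 0, C₂ = 4
Particular solution: y = 4xe^(-4x)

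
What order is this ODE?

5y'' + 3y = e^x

The order is 2 (highest derivative is of order 2).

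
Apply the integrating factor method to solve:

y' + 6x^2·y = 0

Using integrating factor method:

General solution: y = Ce^(-2x^3)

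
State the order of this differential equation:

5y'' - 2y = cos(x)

The order is 2 (highest derivative is of order 2).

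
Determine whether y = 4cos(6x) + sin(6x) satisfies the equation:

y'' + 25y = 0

Verification:
y'' = -144cos(6x) - 36sin(6x)
y'' + 25y ≠ 0 (frequency mismatch: got 36 instead of 25)

No, it is not a solution.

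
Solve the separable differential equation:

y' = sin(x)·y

Separating variables and integrating:
ln|y| = -cos(x) + C

General solution: y = Ce^(-cos(x))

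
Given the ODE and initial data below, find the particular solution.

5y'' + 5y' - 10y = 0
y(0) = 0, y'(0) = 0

General solution: y = C₁e^x + C₂e^(-2x)
Applying ICs: C₁ = 0, C₂ = 0
Particular solution: y = 0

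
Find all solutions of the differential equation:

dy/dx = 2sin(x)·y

Separating variables and integrating:
ln|y| = -2cos(x) + C

General solution: y = Ce^(-2cos(x))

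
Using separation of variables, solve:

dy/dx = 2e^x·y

Separating variables and integrating:
ln|y| = 2e^x + C

General solution: y = Ce^(2e^x)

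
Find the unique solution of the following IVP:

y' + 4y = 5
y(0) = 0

General solution: y = 5/4 + Ce^(-4x)
Applying y(0) = 0: C = 0 - 5/4 = -5/4
Particular solution: y = 5/4 - (5/4)e^(-4x)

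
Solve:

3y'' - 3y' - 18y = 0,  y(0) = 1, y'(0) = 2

General solution: y = C₁e^(3x) + C₂e^(-2x)
Applying ICs: C₁ = 4/5, C₂ = 1/5
Particular solution: y = (4/5)e^(3x) + (1/5)e^(-2x)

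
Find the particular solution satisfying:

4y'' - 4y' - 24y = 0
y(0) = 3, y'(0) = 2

General solution: y = C₁e^(3x) + C₂e^(-2x)
Applying ICs: C₁ = 8/5, C₂ = 7/5
Particular solution: y = (8/5)e^(3x) + (7/5)e^(-2x)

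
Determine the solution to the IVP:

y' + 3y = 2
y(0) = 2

General solution: y = 2/3 + Ce^(-3x)
Applying y(0) = 2: C = 2 - 2/3 = 4/3
Particular solution: y = 2/3 + (4/3)e^(-3x)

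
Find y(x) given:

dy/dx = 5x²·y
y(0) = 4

General solution: y = Ce^(5x³/3)
Applying IC y(0) = 4:
Particular solution: y = 4e^(5x³/3)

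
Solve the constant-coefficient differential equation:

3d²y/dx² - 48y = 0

Characteristic equation: 3r² - 48 = 0
Divide by 3: r² - 16 = 0
Roots: r = 4, -4 (distinct real)
General solution: y = C₁e^(4x) + C₂e^(-4x)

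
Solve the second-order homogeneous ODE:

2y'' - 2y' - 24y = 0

Characteristic equation: 2r² - 2r - 24 = 0
Divide by 2: r² - r - 12 = 0
Roots: r = 4, -3 (distinct real)
General solution: y = C₁e^(4x) + C₂e^(-3x)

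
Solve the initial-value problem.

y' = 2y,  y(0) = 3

General solution: y = Ce^(2x)
Applying IC y(0) = 3:
Particular solution: y = 3e^(2x)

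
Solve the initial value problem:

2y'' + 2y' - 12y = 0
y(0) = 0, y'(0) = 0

General solution: y = C₁e^(2x) + C₂e^(-3x)
Applying ICs: C₁ = 0, C₂ = 0
Particular solution: y = 0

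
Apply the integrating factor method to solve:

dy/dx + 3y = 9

Using integrating factor method:

General solution: y = 3 + Ce^(-3x)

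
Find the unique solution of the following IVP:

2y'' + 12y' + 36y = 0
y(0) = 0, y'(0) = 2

General solution: y = e^(-3x)(C₁cos(3x) + C₂sin(3x))
Complex roots r = -3 ± 3i
Applying ICs: C₁ = 0, C₂ = 2/3
Particular solution: y = e^(-3x)((2/3)sin(3x))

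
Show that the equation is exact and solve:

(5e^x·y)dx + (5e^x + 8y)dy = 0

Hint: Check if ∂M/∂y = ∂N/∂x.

Verify exactness: ∂M/∂y = ∂N/∂x ✓
Find F(x,y) such that ∂F/∂x = M, ∂F/∂y = N
Solution: 5e^x·y + 4y² = C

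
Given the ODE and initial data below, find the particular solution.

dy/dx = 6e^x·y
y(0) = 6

General solution: y = Ce^(6e^x)
Applying IC y(0) = 6:
Particular solution: y = 6e^(6(e^x - 1))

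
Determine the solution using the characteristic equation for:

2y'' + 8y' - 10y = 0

Characteristic equation: 2r² + 8r - 10 = 0
Divide by 2: r² + 4r - 5 = 0
Roots: r = 1, -5 (distinct real)
General solution: y = C₁e^x + C₂e^(-5x)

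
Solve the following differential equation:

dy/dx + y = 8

Using integrating factor method:

General solution: y = 8 + Ce^(-x)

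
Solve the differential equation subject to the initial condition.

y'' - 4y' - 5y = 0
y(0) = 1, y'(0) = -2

General solution: y = C₁e^(5x) + C₂e^(-x)
Applying ICs: C₁ = -1/6, C₂ = 7/6
Particular solution: y = -(1/6)e^(5x) + (7/6)e^(-x)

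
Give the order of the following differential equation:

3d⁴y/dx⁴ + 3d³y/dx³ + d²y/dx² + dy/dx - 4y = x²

The order is 4 (highest derivative is of order 4).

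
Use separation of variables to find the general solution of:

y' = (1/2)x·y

Separating variables and integrating:
ln|y| = x^2/4 + C

General solution: y = Ce^(x^2/4)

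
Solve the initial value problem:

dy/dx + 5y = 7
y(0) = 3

General solution: y = 7/5 + Ce^(-5x)
Applying y(0) = 3: C = 3 - 7/5 = 8/5
Particular solution: y = 7/5 + (8/5)e^(-5x)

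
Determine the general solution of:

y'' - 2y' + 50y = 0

Characteristic equation: r² - 2r + 50 = 0
Roots: r = 1 ± 7i (complex conjugates)
General solution: y = e^x(C₁cos(7x) + C₂sin(7x))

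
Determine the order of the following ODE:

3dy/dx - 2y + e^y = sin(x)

The order is 1 (highest derivative is of order 1).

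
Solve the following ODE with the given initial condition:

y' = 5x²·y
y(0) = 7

General solution: y = Ce^(5x³/3)
Applying IC y(0) = 7:
Particular solution: y = 7e^(5x³/3)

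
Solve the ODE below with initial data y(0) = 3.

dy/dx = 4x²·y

General solution: y = Ce^(4x³/3)
Applying IC y(0) = 3:
Particular solution: y = 3e^(4x³/3)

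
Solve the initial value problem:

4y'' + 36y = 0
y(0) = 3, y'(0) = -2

General solution: y = C₁cos(3x) + C₂sin(3x)
Complex roots r = ±3i
Applying ICs: C₁ = 3, C₂ = -2/3
Particular solution: y = 3cos(3x) - (2/3)sin(3x)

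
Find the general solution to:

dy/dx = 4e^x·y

Separating variables and integrating:
ln|y| = 4e^x + C

General solution: y = Ce^(4e^x)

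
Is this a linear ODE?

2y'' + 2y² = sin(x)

No. Nonlinear (y² term)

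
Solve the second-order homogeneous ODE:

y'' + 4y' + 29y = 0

Characteristic equation: r² + 4r + 29 = 0
Roots: r = -2 ± 5i (complex conjugates)
General solution: y = e^(-2x)(C₁cos(5x) + C₂sin(5x))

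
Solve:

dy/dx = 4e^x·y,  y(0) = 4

General solution: y = Ce^(4e^x)
Applying IC y(0) = 4:
Particular solution: y = 4e^(4(e^x - 1))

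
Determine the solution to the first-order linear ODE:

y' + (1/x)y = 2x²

Using integrating factor method:

General solution: y = (1/2)x^3 + C/x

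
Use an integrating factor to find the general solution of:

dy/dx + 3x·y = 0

Using integrating factor method:

General solution: y = Ce^(-3x^2/2)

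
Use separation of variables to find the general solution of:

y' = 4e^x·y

Separating variables and integrating:
ln|y| = 4e^x + C

General solution: y = Ce^(4e^x)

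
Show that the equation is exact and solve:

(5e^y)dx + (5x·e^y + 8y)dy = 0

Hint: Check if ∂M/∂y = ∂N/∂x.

Verify exactness: ∂M/∂y = ∂N/∂x ✓
Find F(x,y) such that ∂F/∂x = M, ∂F/∂y = N
Solution: 5x·e^y + 4y² = C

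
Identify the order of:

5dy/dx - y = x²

The order is 1 (highest derivative is of order 1).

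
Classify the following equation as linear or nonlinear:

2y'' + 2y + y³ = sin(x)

Nonlinear (y³ term)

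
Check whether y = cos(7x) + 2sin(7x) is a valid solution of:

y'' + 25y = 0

Verification:
y'' = -49cos(7x) - 98sin(7x)
y'' + 25y ≠ 0 (frequency mismatch: got 49 instead of 25)

No, it is not a solution.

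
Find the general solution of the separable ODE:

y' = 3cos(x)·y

Separating variables and integrating:
ln|y| = 3sin(x) + C

General solution: y = Ce^(3sin(x))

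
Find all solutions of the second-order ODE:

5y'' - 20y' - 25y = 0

Characteristic equation: 5r² - 20r - 25 = 0
Divide by 5: r² - 4r - 5 = 0
Roots: r = 5, -1 (distinct real)
General solution: y = C₁e^(5x) + C₂e^(-x)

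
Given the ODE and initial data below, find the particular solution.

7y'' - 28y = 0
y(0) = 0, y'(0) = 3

General solution: y = C₁e^(2x) + C₂e^(-2x)
Applying ICs: C₁ = 3/4, C₂ = -3/4
Particular solution: y = (3/4)e^(2x) - (3/4)e^(-2x)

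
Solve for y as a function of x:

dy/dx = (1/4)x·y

Separating variables and integrating:
ln|y| = x^2/8 + C

General solution: y = Ce^(x^2/8)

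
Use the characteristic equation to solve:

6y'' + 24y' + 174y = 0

Characteristic equation: 6r² + 24r + 174 = 0
Divide by 6: r² + 4r + 29 = 0
Roots: r = -2 ± 5i (complex conjugates)
General solution: y = e^(-2x)(C₁cos(5x) + C₂sin(5x))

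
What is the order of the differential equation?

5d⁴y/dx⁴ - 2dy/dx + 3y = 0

The order is 4 (highest derivative is of order 4).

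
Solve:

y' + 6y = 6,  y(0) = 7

General solution: y = 1 + Ce^(-6x)
Applying y(0) = 7: C = 7 - 1 = 6
Particular solution: y = 1 + 6e^(-6x)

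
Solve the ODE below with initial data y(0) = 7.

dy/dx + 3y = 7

General solution: y = 7/3 + Ce^(-3x)
Applying y(0) = 7: C = 7 - 7/3 = 14/3
Particular solution: y = 7/3 + (14/3)e^(-3x)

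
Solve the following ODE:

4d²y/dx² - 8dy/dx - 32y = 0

Characteristic equation: 4r² - 8r - 32 = 0
Divide by 4: r² - 2r - 8 = 0
Roots: r = 4, -2 (distinct real)
General solution: y = C₁e^(4x) + C₂e^(-2x)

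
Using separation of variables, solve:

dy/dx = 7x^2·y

Separating variables and integrating:
ln|y| = 7x^3/3 + C

General solution: y = Ce^(7x^3/3)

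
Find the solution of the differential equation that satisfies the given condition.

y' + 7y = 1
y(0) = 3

General solution: y = 1/7 + Ce^(-7x)
Applying y(0) = 3: C = 3 - 1/7 = 20/7
Particular solution: y = 1/7 + (20/7)e^(-7x)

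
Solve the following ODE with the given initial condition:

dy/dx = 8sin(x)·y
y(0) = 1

General solution: y = Ce^(-8cos(x))
Applying IC y(0) = 1:
Particular solution: y = e^(8(1-cos(x)))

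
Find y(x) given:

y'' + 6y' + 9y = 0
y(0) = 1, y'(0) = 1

General solution: y = (C₁ + C₂x)e^(-3x)
Repeated root r = -3
Applying ICs: C₁ = 1, C₂ = 4
Particular solution: y = (1 + 4x)e^(-3x)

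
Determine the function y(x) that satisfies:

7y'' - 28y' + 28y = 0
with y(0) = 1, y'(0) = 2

General solution: y = (C₁ + C₂x)e^(2x)
Repeated root r = 2
Applying ICs: C₁ = 1, C₂ = 0
Particular solution: y = e^(2x)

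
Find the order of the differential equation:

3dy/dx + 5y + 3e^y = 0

The order is 1 (highest derivative is of order 1).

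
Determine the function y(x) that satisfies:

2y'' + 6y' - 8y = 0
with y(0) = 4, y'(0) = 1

General solution: y = C₁e^x + C₂e^(-4x)
Applying ICs: C₁ = 17/5, C₂ = 3/5
Particular solution: y = (17/5)e^x + (3/5)e^(-4x)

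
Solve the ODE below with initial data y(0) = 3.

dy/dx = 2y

General solution: y = Ce^(2x)
Applying IC y(0) = 3:
Particular solution: y = 3e^(2x)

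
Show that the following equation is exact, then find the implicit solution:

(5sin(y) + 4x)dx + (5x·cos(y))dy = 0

Verify exactness: ∂M/∂y = ∂N/∂x ✓
Find F(x,y) such that ∂F/∂x = M, ∂F/∂y = N
Solution: 5x·sin(y) + 2x² = C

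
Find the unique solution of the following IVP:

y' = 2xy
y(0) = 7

General solution: y = Ce^(x²)
Applying IC y(0) = 7:
Particular solution: y = 7e^(x²)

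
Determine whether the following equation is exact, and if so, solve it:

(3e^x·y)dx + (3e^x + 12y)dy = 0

Verify exactness: ∂M/∂y = ∂N/∂x ✓
Find F(x,y) such that ∂F/∂x = M, ∂F/∂y = N
Solution: 3e^x·y + 6y² = C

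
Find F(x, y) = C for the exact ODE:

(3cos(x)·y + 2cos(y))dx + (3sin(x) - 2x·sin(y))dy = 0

Verify exactness: ∂M/∂y = ∂N/∂x ✓
Find F(x,y) such that ∂F/∂x = M, ∂F/∂y = N
Solution: 3sin(x)·y + 2x·cos(y) = C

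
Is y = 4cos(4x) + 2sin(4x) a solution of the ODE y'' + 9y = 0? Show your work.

Verification:
y'' = -64cos(4x) - 32sin(4x)
y'' + 9y ≠ 0 (frequency mismatch: got 16 instead of 9)

No, it is not a solution.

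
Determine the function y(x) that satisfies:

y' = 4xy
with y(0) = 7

General solution: y = Ce^(2x²)
Applying IC y(0) = 7:
Particular solution: y = 7e^(2x²)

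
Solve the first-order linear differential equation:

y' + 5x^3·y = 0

Using integrating factor method:

General solution: y = Ce^(-5x^4/4)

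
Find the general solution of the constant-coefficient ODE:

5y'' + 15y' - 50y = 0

Characteristic equation: 5r² + 15r - 50 = 0
Divide by 5: r² + 3r - 10 = 0
Roots: r = 2, -5 (distinct real)
General solution: y = C₁e^(2x) + C₂e^(-5x)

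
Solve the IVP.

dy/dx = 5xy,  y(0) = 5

General solution: y = Ce^(5x²/2)
Applying IC y(0) = 5:
Particular solution: y = 5e^(5x²/2)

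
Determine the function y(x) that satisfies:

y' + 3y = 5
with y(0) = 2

General solution: y = 5/3 + Ce^(-3x)
Applying y(0) = 2: C = 2 - 5/3 = 1/3
Particular solution: y = 5/3 + (1/3)e^(-3x)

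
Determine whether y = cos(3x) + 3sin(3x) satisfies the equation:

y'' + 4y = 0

Verification:
y'' = -9cos(3x) - 27sin(3x)
y'' + 4y ≠ 0 (frequency mismatch: got 9 instead of 4)

No, it is not a solution.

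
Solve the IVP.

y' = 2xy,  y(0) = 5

General solution: y = Ce^(x²)
Applying IC y(0) = 5:
Particular solution: y = 5e^(x²)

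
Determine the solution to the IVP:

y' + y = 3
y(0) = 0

General solution: y = 3 + Ce^(-x)
Applying y(0) = 0: C = 0 - 3 = -3
Particular solution: y = 3 - 3e^(-x)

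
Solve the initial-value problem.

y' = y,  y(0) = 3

General solution: y = Ce^x
Applying IC y(0) = 3:
Particular solution: y = 3e^x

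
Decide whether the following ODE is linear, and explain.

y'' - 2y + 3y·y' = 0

Nonlinear (product y·y')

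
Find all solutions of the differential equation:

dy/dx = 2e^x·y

Separating variables and integrating:
ln|y| = 2e^x + C

General solution: y = Ce^(2e^x)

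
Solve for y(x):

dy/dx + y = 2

Using integrating factor method:

General solution: y = 2 + Ce^(-x)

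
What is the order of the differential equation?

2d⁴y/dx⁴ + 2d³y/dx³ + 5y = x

The order is 4 (highest derivative is of order 4).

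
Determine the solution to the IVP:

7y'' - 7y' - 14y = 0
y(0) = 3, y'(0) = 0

General solution: y = C₁e^(2x) + C₂e^(-x)
Applying ICs: C₁ = 1, C₂ = 2
Particular solution: y = e^(2x) + 2e^(-x)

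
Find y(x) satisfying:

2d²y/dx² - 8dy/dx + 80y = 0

Characteristic equation: 2r² - 8r + 80 = 0
Divide by 2: r² - 4r + 40 = 0
Roots: r = 2 ± 6i (complex conjugates)
General solution: y = e^(2x)(C₁cos(6x) + C₂sin(6x))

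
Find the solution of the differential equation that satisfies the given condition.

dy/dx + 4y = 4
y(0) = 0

General solution: y = 1 + Ce^(-4x)
Applying y(0) = 0: C = 0 - 1 = -1
Particular solution: y = 1 - e^(-4x)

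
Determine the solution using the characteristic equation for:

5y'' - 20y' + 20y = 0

Characteristic equation: 5r² - 20r + 20 = 0
Divide by 5: r² - 4r + 4 = 0
Factored: (r - 2)² = 0
Repeated root: r = 2
General solution: y = (C₁ + C₂x)e^(2x)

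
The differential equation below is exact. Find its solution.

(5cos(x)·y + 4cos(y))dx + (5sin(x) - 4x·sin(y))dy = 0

Verify exactness: ∂M/∂y = ∂N/∂x ✓
Find F(x,y) such that ∂F/∂x = M, ∂F/∂y = N
Solution: 5sin(x)·y + 4x·cos(y) = C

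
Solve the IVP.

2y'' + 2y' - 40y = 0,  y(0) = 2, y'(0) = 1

General solution: y = C₁e^(4x) + C₂e^(-5x)
Applying ICs: C₁ = 11/9, C₂ = 7/9
Particular solution: y = (11/9)e^(4x) + (7/9)e^(-5x)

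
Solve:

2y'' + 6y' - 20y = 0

Characteristic equation: 2r² + 6r - 20 = 0
Divide by 2: r² + 3r - 10 = 0
Roots: r = 2, -5 (distinct real)
General solution: y = C₁e^(2x) + C₂e^(-5x)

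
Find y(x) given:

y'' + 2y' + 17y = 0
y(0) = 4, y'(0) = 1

General solution: y = e^(-x)(C₁cos(4x) + C₂sin(4x))
Complex roots r = -1 ± 4i
Applying ICs: C₁ = 4, C₂ = 5/4
Particular solution: y = e^(-x)(4cos(4x) + (5/4)sin(4x))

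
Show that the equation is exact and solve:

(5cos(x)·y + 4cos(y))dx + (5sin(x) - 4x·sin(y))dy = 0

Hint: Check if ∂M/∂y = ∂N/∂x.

Verify exactness: ∂M/∂y = ∂N/∂x ✓
Find F(x,y) such that ∂F/∂x = M, ∂F/∂y = N
Solution: 5sin(x)·y + 4x·cos(y) = C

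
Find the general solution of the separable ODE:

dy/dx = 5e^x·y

Separating variables and integrating:
ln|y| = 5e^x + C

General solution: y = Ce^(5e^x)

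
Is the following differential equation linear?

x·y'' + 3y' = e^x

Yes. Linear (y and its derivatives appear to the first power only, no products of y terms)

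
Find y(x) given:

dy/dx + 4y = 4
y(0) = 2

General solution: y = 1 + Ce^(-4x)
Applying y(0) = 2: C = 2 - 1 = 1
Particular solution: y = 1 + e^(-4x)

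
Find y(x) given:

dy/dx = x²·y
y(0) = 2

General solution: y = Ce^(x³/3)
Applying IC y(0) = 2:
Particular solution: y = 2e^(x³/3)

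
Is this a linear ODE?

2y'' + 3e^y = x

No. Nonlinear (e^y is nonlinear in y)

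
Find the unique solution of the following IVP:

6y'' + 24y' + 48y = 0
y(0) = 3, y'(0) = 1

General solution: y = e^(-2x)(C₁cos(2x) + C₂sin(2x))
Complex roots r = -2 ± 2i
Applying ICs: C₁ = 3, C₂ = 7/2
Particular solution: y = e^(-2x)(3cos(2x) + (7/2)sin(2x))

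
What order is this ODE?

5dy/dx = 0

The order is 1 (highest derivative is of order 1).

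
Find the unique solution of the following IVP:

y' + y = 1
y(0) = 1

General solution: y = 1 + Ce^(-x)
Applying y(0) = 1: C = 1 - 1 = 0
Particular solution: y = 1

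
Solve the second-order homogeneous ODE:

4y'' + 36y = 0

Characteristic equation: 4r² + 36 = 0
Divide by 4: r² + 9 = 0
Roots: r = ±3i (complex conjugates)
General solution: y = C₁cos(3x) + C₂sin(3x)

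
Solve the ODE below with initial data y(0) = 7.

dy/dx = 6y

General solution: y = Ce^(6x)
Applying IC y(0) = 7:
Particular solution: y = 7e^(6x)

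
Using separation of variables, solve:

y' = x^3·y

Separating variables and integrating:
ln|y| = x^4/4 + C

General solution: y = Ce^(x^4/4)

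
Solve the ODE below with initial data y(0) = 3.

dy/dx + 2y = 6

General solution: y = 3 + Ce^(-2x)
Applying y(0) = 3: C = 3 - 3 = 0
Particular solution: y = 3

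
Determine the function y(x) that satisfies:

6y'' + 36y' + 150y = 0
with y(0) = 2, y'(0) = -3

General solution: y = e^(-3x)(C₁cos(4x) + C₂sin(4x))
Complex roots r = -3 ± 4i
Applying ICs: C₁ = 2, C₂ = 3/4
Particular solution: y = e^(-3x)(2cos(4x) + (3/4)sin(4x))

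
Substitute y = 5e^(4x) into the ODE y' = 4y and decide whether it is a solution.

Verification:
y = 5e^(4x)
y' = 20e^(4x)
4y = 20e^(4x)
y' = 4y ✓

Yes, it is a solution.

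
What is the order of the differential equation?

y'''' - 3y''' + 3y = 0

The order is 4 (highest derivative is of order 4).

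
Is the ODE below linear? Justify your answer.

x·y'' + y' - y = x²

Yes. Linear (y and its derivatives appear to the first power only, no products of y terms)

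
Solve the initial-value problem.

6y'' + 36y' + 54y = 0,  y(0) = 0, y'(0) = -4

General solution: y = (C₁ + C₂x)e^(-3x)
Repeated root r = -3
Applying ICs: C₁ = 0, C₂ = -4
Particular solution: y = -4xe^(-3x)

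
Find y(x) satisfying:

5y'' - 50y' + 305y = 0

Characteristic equation: 5r² - 50r + 305 = 0
Divide by 5: r² - 10r + 61 = 0
Roots: r = 5 ± 6i (complex conjugates)
General solution: y = e^(5x)(C₁cos(6x) + C₂sin(6x))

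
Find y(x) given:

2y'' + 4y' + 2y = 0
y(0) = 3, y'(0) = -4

General solution: y = (C₁ + C₂x)e^(-x)
Repeated root r = -1
Applying ICs: C₁ = 3, C₂ = -1
Particular solution: y = (3 - x)e^(-x)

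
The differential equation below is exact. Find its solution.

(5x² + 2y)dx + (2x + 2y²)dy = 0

Verify exactness: ∂M/∂y = ∂N/∂x ✓
Find F(x,y) such that ∂F/∂x = M, ∂F/∂y = N
Solution: 5x³/3 + 2xy + 2y³/3 = C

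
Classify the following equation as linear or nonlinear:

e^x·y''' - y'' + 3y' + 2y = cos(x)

Linear (y and its derivatives appear to the first power only, no products of y terms)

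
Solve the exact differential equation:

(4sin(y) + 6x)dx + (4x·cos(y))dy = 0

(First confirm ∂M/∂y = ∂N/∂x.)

Verify exactness: ∂M/∂y = ∂N/∂x ✓
Find F(x,y) such that ∂F/∂x = M, ∂F/∂y = N
Solution: 4x·sin(y) + 3x² = C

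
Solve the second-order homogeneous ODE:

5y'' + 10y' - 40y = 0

Characteristic equation: 5r² + 10r - 40 = 0
Divide by 5: r² + 2r - 8 = 0
Roots: r = 2, -4 (distinct real)
General solution: y = C₁e^(2x) + C₂e^(-4x)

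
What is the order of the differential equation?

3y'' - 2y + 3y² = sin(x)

The order is 2 (highest derivative is of order 2).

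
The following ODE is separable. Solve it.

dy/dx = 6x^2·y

Separating variables and integrating:
ln|y| = 2x^3 + C

General solution: y = Ce^(2x^3)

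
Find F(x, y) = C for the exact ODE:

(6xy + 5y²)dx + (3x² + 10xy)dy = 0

Verify exactness: ∂M/∂y = ∂N/∂x ✓
Find F(x,y) such that ∂F/∂x = M, ∂F/∂y = N
Solution: 3x²y + 5xy² = C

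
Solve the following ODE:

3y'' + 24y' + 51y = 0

Characteristic equation: 3r² + 24r + 51 = 0
Divide by 3: r² + 8r + 17 = 0
Roots: r = -4 ± i (complex conjugates)
General solution: y = e^(-4x)(C₁cos(x) + C₂sin(x))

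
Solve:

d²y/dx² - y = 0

Characteristic equation: r² - 1 = 0
Roots: r = 1, -1 (distinct real)
General solution: y = C₁e^x + C₂e^(-x)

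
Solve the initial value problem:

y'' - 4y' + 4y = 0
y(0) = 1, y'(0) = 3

General solution: y = (C₁ + C₂x)e^(2x)
Repeated root r = 2
Applying ICs: C₁ = 1, C₂ = 1
Particular solution: y = (1 + x)e^(2x)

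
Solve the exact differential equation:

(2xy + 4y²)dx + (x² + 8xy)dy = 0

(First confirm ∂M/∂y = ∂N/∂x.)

Verify exactness: ∂M/∂y = ∂N/∂x ✓
Find F(x,y) such that ∂F/∂x = M, ∂F/∂y = N
Solution: x²y + 4xy² = C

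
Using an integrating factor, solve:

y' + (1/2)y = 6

Using integrating factor method:

General solution: y = 12 + Ce^(-x/2)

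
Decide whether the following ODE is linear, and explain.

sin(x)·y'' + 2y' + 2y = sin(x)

Linear (y and its derivatives appear to the first power only, no products of y terms)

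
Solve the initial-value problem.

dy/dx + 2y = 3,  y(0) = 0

General solution: y = 3/2 + Ce^(-2x)
Applying y(0) = 0: C = 0 - 3/2 = -3/2
Particular solution: y = 3/2 - (3/2)e^(-2x)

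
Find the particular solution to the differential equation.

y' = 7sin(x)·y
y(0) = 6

General solution: y = Ce^(-7cos(x))
Applying IC y(0) = 6:
Particular solution: y = 6e^(7(1-cos(x)))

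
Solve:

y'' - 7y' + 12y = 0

Characteristic equation: r² - 7r + 12 = 0
Roots: r = 4, 3 (distinct real)
General solution: y = C₁e^(4x) + C₂e^(3x)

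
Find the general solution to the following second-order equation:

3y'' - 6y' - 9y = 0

Characteristic equation: 3r² - 6r - 9 = 0
Divide by 3: r² - 2r - 3 = 0
Roots: r = 3, -1 (distinct real)
General solution: y = C₁e^(3x) + C₂e^(-x)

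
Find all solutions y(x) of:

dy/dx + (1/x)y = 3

Using integrating factor method:

General solution: y = (3/2)x + C/x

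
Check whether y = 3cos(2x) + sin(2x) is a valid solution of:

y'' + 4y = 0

Verification:
y'' = -12cos(2x) - 4sin(2x)
y'' + 4y = 0 ✓

Yes, it is a solution.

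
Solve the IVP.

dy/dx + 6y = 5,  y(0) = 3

General solution: y = 5/6 + Ce^(-6x)
Applying y(0) = 3: C = 3 - 5/6 = 13/6
Particular solution: y = 5/6 + (13/6)e^(-6x)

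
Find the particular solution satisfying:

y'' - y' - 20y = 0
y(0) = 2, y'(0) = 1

General solution: y = C₁e^(5x) + C₂e^(-4x)
Applying ICs: C₁ = 1, C₂ = 1
Particular solution: y = e^(5x) + e^(-4x)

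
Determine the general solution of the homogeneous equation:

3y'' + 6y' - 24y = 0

Characteristic equation: 3r² + 6r - 24 = 0
Divide by 3: r² + 2r - 8 = 0
Roots: r = 2, -4 (distinct real)
General solution: y = C₁e^(2x) + C₂e^(-4x)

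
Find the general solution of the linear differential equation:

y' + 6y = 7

Using integrating factor method:

General solution: y = 7/6 + Ce^(-6x)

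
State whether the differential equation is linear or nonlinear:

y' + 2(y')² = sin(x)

Nonlinear ((y')² term)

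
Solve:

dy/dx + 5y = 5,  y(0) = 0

General solution: y = 1 + Ce^(-5x)
Applying y(0) = 0: C = 0 - 1 = -1
Particular solution: y = 1 - e^(-5x)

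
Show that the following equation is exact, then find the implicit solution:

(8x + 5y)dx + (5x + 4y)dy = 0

Verify exactness: ∂M/∂y = ∂N/∂x ✓
Find F(x,y) such that ∂F/∂x = M, ∂F/∂y = N
Solution: 4x² + 5xy + 2y² = C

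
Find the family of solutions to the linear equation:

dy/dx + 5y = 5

Using integrating factor method:

General solution: y = 1 + Ce^(-5x)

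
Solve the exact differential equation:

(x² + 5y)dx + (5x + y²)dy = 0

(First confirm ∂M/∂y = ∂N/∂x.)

Verify exactness: ∂M/∂y = ∂N/∂x ✓
Find F(x,y) such that ∂F/∂x = M, ∂F/∂y = N
Solution: x³/3 + 5xy + y³/3 = C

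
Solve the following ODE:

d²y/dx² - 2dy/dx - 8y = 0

Characteristic equation: r² - 2r - 8 = 0
Roots: r = 4, -2 (distinct real)
General solution: y = C₁e^(4x) + C₂e^(-2x)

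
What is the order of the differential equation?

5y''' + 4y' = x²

The order is 3 (highest derivative is of order 3).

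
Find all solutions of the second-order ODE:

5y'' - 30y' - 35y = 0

Characteristic equation: 5r² - 30r - 35 = 0
Divide by 5: r² - 6r - 7 = 0
Roots: r = 7, -1 (distinct real)
General solution: y = C₁e^(7x) + C₂e^(-x)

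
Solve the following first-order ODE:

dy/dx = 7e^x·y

Separating variables and integrating:
ln|y| = 7e^x + C

General solution: y = Ce^(7e^x)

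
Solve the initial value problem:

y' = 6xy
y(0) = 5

General solution: y = Ce^(3x²)
Applying IC y(0) = 5:
Particular solution: y = 5e^(3x²)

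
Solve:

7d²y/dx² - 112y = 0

Characteristic equation: 7r² - 112 = 0
Divide by 7: r² - 16 = 0
Roots: r = 4, -4 (distinct real)
General solution: y = C₁e^(4x) + C₂e^(-4x)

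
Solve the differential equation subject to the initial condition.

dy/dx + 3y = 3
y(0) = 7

General solution: y = 1 + Ce^(-3x)
Applying y(0) = 7: C = 7 - 1 = 6
Particular solution: y = 1 + 6e^(-3x)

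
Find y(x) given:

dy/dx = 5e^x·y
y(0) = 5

General solution: y = Ce^(5e^x)
Applying IC y(0) = 5:
Particular solution: y = 5e^(5(e^x - 1))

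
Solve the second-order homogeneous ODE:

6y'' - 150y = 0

Characteristic equation: 6r² - 150 = 0
Divide by 6: r² - 25 = 0
Roots: r = 5, -5 (distinct real)
General solution: y = C₁e^(5x) + C₂e^(-5x)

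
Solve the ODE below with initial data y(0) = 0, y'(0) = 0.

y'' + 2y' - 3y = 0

General solution: y = C₁e^x + C₂e^(-3x)
Applying ICs: C₁ = 0, C₂ = 0
Particular solution: y = 0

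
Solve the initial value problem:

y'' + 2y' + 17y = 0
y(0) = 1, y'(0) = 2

General solution: y = e^(-x)(C₁cos(4x) + C₂sin(4x))
Complex roots r = -1 ± 4i
Applying ICs: C₁ = 1, C₂ = 3/4
Particular solution: y = e^(-x)(cos(4x) + (3/4)sin(4x))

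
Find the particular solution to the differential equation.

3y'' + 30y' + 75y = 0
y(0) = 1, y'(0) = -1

General solution: y = (C₁ + C₂x)e^(-5x)
Repeated root r = -5
Applying ICs: C₁ = 1, C₂ = 4
Particular solution: y = (1 + 4x)e^(-5x)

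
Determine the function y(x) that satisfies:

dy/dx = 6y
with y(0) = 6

General solution: y = Ce^(6x)
Applying IC y(0) = 6:
Particular solution: y = 6e^(6x)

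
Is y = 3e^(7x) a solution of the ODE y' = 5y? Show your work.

Verification:
y = 3e^(7x)
y' = 21e^(7x)
But 5y = 15e^(7x)
y' ≠ 5y — the derivative does not match

No, it is not a solution.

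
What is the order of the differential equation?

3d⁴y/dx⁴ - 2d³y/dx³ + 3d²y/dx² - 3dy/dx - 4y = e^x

The order is 4 (highest derivative is of order 4).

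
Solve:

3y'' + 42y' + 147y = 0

Characteristic equation: 3r² + 42r + 147 = 0
Divide by 3: r² + 14r + 49 = 0
Factored: (r + 7)² = 0
Repeated root: r = -7
General solution: y = (C₁ + C₂x)e^(-7x)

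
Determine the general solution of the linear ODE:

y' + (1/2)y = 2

Using integrating factor method:

General solution: y = 4 + Ce^(-x/2)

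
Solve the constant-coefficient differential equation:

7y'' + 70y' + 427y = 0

Characteristic equation: 7r² + 70r + 427 = 0
Divide by 7: r² + 10r + 61 = 0
Roots: r = -5 ± 6i (complex conjugates)
General solution: y = e^(-5x)(C₁cos(6x) + C₂sin(6x))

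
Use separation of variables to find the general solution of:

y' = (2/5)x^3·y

Separating variables and integrating:
ln|y| = x^4/10 + C

General solution: y = Ce^(x^4/10)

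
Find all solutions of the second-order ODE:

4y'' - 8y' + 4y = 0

Characteristic equation: 4r² - 8r + 4 = 0
Divide by 4: r² - 2r + 1 = 0
Factored: (r - 1)² = 0
Repeated root: r = 1
General solution: y = (C₁ + C₂x)e^x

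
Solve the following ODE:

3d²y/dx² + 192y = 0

Characteristic equation: 3r² + 192 = 0
Divide by 3: r² + 64 = 0
Roots: r = ±8i (complex conjugates)
General solution: y = C₁cos(8x) + C₂sin(8x)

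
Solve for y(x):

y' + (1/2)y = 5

Using integrating factor method:

General solution: y = 10 + Ce^(-x/2)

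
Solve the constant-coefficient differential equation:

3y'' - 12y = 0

Characteristic equation: 3r² - 12 = 0
Divide by 3: r² - 4 = 0
Roots: r = 2, -2 (distinct real)
General solution: y = C₁e^(2x) + C₂e^(-2x)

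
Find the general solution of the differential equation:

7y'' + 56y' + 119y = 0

Characteristic equation: 7r² + 56r + 119 = 0
Divide by 7: r² + 8r + 17 = 0
Roots: r = -4 ± i (complex conjugates)
General solution: y = e^(-4x)(C₁cos(x) + C₂sin(x))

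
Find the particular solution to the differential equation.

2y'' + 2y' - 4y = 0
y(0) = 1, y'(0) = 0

General solution: y = C₁e^x + C₂e^(-2x)
Applying ICs: C₁ = 2/3, C₂ = 1/3
Particular solution: y = (2/3)e^x + (1/3)e^(-2x)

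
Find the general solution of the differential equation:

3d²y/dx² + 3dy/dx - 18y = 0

Characteristic equation: 3r² + 3r - 18 = 0
Divide by 3: r² + r - 6 = 0
Roots: r = 2, -3 (distinct real)
General solution: y = C₁e^(2x) + C₂e^(-3x)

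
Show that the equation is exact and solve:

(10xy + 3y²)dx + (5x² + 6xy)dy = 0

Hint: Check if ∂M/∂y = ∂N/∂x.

Verify exactness: ∂M/∂y = ∂N/∂x ✓
Find F(x,y) such that ∂F/∂x = M, ∂F/∂y = N
Solution: 5x²y + 3xy² = C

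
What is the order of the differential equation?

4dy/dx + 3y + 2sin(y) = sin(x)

The order is 1 (highest derivative is of order 1).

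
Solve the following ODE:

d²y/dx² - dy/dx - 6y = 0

Characteristic equation: r² - r - 6 = 0
Roots: r = 3, -2 (distinct real)
General solution: y = C₁e^(3x) + C₂e^(-2x)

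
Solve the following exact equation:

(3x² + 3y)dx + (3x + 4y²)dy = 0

Verify exactness: ∂M/∂y = ∂N/∂x ✓
Find F(x,y) such that ∂F/∂x = M, ∂F/∂y = N
Solution: x³ + 3xy + 4y³/3 = C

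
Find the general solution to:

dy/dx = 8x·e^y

Separating variables and integrating:
-e^(-y) = 4x² + C

General solution: y = -ln(C - 4x²)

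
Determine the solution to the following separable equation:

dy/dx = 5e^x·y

Separating variables and integrating:
ln|y| = 5e^x + C

General solution: y = Ce^(5e^x)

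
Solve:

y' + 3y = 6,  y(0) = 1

General solution: y = 2 + Ce^(-3x)
Applying y(0) = 1: C = 1 - 2 = -1
Particular solution: y = 2 - e^(-3x)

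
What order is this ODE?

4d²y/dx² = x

The order is 2 (highest derivative is of order 2).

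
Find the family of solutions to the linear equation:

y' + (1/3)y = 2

Using integrating factor method:

General solution: y = 6 + Ce^(-x/3)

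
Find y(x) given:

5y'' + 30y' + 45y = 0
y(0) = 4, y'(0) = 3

General solution: y = (C₁ + C₂x)e^(-3x)
Repeated root r = -3
Applying ICs: C₁ = 4, C₂ = 15
Particular solution: y = (4 + 15x)e^(-3x)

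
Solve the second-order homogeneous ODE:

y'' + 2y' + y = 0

Characteristic equation: r² + 2r + 1 = 0
Factored: (r + 1)² = 0
Repeated root: r = -1
General solution: y = (C₁ + C₂x)e^(-x)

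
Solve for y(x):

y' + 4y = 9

Using integrating factor method:

General solution: y = 9/4 + Ce^(-4x)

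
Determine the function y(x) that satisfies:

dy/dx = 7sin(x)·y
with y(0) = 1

General solution: y = Ce^(-7cos(x))
Applying IC y(0) = 1:
Particular solution: y = e^(7(1-cos(x)))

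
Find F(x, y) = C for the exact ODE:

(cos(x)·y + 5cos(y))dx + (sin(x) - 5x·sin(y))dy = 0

Verify exactness: ∂M/∂y = ∂N/∂x ✓
Find F(x,y) such that ∂F/∂x = M, ∂F/∂y = N
Solution: sin(x)·y + 5x·cos(y) = C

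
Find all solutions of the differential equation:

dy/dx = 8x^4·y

Separating variables and integrating:
ln|y| = 8x^5/5 + C

General solution: y = Ce^(8x^5/5)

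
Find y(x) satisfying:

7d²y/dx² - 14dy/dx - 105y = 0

Characteristic equation: 7r² - 14r - 105 = 0
Divide by 7: r² - 2r - 15 = 0
Roots: r = 5, -3 (distinct real)
General solution: y = C₁e^(5x) + C₂e^(-3x)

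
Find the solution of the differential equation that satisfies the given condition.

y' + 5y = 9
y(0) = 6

General solution: y = 9/5 + Ce^(-5x)
Applying y(0) = 6: C = 6 - 9/5 = 21/5
Particular solution: y = 9/5 + (21/5)e^(-5x)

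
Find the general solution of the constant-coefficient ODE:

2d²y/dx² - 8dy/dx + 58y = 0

Characteristic equation: 2r² - 8r + 58 = 0
Divide by 2: r² - 4r + 29 = 0
Roots: r = 2 ± 5i (complex conjugates)
General solution: y = e^(2x)(C₁cos(5x) + C₂sin(5x))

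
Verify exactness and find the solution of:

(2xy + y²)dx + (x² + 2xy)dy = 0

Verify exactness: ∂M/∂y = ∂N/∂x ✓
Find F(x,y) such that ∂F/∂x = M, ∂F/∂y = N
Solution: x²y + xy² = C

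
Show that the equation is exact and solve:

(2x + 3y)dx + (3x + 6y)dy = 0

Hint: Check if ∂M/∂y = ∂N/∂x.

Verify exactness: ∂M/∂y = ∂N/∂x ✓
Find F(x,y) such that ∂F/∂x = M, ∂F/∂y = N
Solution: x² + 3xy + 3y² = C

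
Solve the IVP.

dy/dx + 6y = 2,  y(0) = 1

General solution: y = 1/3 + Ce^(-6x)
Applying y(0) = 1: C = 1 - 1/3 = 2/3
Particular solution: y = 1/3 + (2/3)e^(-6x)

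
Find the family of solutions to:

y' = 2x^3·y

Separating variables and integrating:
ln|y| = x^4/2 + C

General solution: y = Ce^(x^4/2)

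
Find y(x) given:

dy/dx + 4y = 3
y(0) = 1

General solution: y = 3/4 + Ce^(-4x)
Applying y(0) = 1: C = 1 - 3/4 = 1/4
Particular solution: y = 3/4 + (1/4)e^(-4x)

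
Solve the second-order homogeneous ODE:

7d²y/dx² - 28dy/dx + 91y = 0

Characteristic equation: 7r² - 28r + 91 = 0
Divide by 7: r² - 4r + 13 = 0
Roots: r = 2 ± 3i (complex conjugates)
General solution: y = e^(2x)(C₁cos(3x) + C₂sin(3x))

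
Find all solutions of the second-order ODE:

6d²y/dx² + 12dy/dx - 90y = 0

Characteristic equation: 6r² + 12r - 90 = 0
Divide by 6: r² + 2r - 15 = 0
Roots: r = 3, -5 (distinct real)
General solution: y = C₁e^(3x) + C₂e^(-5x)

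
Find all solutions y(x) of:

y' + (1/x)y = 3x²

Using integrating factor method:

General solution: y = (3/4)x^3 + C/x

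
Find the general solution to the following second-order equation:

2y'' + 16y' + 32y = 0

Characteristic equation: 2r² + 16r + 32 = 0
Divide by 2: r² + 8r + 16 = 0
Factored: (r + 4)² = 0
Repeated root: r = -4
General solution: y = (C₁ + C₂x)e^(-4x)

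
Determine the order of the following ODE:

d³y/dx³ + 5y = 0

The order is 3 (highest derivative is of order 3).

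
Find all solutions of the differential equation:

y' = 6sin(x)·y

Separating variables and integrating:
ln|y| = -6cos(x) + C

General solution: y = Ce^(-6cos(x))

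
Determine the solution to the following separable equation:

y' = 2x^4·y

Separating variables and integrating:
ln|y| = 2x^5/5 + C

General solution: y = Ce^(2x^5/5)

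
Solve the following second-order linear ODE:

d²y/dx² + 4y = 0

Characteristic equation: r² + 4 = 0
Roots: r = ±2i (complex conjugates)
General solution: y = C₁cos(2x) + C₂sin(2x)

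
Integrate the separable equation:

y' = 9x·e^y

Separating variables and integrating:
-e^(-y) = 9x²/2 + C

General solution: y = -ln(C - 9x²/2)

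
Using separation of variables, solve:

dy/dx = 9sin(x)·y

Separating variables and integrating:
ln|y| = -9cos(x) + C

General solution: y = Ce^(-9cos(x))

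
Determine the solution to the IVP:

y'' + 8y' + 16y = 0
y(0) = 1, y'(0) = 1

General solution: y = (C₁ + C₂x)e^(-4x)
Repeated root r = -4
Applying ICs: C₁ = 1, C₂ = 5
Particular solution: y = (1 + 5x)e^(-4x)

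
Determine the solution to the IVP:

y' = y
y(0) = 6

General solution: y = Ce^x
Applying IC y(0) = 6:
Particular solution: y = 6e^x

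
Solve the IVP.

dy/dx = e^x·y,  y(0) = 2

General solution: y = Ce^(e^x)
Applying IC y(0) = 2:
Particular solution: y = 2e^(e^x - 1)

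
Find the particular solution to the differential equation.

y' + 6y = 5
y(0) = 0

General solution: y = 5/6 + Ce^(-6x)
Applying y(0) = 0: C = 0 - 5/6 = -5/6
Particular solution: y = 5/6 - (5/6)e^(-6x)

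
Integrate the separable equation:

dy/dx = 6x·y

Separating variables and integrating:
ln|y| = 3x^2 + C

General solution: y = Ce^(3x^2)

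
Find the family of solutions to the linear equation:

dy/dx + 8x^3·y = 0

Using integrating factor method:

General solution: y = Ce^(-2x^4)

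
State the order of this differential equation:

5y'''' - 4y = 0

The order is 4 (highest derivative is of order 4).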